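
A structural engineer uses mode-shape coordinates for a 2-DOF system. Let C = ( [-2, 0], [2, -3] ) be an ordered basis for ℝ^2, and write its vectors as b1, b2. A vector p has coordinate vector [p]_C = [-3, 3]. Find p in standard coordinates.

p = M [p]_C, where M has columns b1, b2.
Carrying out the matrix-vector product, p = [12, -9].

[12, -9]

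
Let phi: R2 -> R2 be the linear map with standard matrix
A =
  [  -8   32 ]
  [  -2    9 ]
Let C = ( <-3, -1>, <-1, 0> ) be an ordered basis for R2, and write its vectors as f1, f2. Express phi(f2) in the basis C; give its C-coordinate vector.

Column 2 of [phi]_C is the C-coordinate vector of phi(f2).
In standard coordinates phi(f2) = A f2 = <8, 2>.
Converting to C: <8, 2> = -2f1 - 2f2, so the coordinate vector is <-2, -2>.

<-2, -2>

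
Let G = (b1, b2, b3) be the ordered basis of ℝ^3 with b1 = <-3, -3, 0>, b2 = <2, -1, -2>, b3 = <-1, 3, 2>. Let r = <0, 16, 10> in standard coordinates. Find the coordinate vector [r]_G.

Write r = c_1 b1 + ... + c_3 b3 and solve for the c_i.
Row-reducing the augmented matrix [M | r] gives c = (-3, -4, 1).
Check: -3b1 - 4b2 + b3 = <0, 16, 10>.

<-3, -4, 1>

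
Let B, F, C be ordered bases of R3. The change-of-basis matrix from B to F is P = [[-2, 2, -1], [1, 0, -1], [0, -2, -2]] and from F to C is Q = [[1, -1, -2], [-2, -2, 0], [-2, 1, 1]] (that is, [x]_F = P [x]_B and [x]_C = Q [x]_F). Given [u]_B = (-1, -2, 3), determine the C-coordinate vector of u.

(3, 18, 4)

Composing the changes, [u]_C = Q P [u]_B.
Q P = [[-3, 6, 4], [2, -4, 4], [5, -6, -1]]; applying this to (-1, -2, 3) gives (3, 18, 4).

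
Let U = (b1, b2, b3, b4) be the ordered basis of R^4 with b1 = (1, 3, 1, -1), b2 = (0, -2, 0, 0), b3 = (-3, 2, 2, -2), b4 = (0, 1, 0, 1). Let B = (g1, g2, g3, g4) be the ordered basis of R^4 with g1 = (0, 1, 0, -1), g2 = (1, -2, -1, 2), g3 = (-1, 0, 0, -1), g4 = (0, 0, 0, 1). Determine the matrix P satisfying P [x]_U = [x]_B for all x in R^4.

[[1, -2, -2, 1], [-1, 0, -2, 0], [-2, 0, 1, 0], [0, -2, 1, 2]]

Take x = bj: its U-coordinates are the j-th standard unit vector, so P e_j — column j of P — equals [bj]_B.
b1 = g1 - g2 - 2g3 + 0·g4, giving column 1 = (1, -1, -2, 0); repeating for each j gives P = [[1, -2, -2, 1], [-1, 0, -2, 0], [-2, 0, 1, 0], [0, -2, 1, 2]].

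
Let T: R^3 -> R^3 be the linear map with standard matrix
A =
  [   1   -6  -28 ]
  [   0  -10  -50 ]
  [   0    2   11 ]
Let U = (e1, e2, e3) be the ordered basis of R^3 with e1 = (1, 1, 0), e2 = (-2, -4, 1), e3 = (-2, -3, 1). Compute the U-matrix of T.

[[-1, 0, -2], [3, 1, 3], [-1, 2, 2]]

The j-th column of [T]_U is [T(ej)]_U.
T(e1) = A e1 = (-5, -10, 2) = -e1 + 3e2 - e3, so column 1 is (-1, 3, -1).
Repeating for e2, e3 and assembling the columns gives [[-1, 0, -2], [3, 1, 3], [-1, 2, 2]].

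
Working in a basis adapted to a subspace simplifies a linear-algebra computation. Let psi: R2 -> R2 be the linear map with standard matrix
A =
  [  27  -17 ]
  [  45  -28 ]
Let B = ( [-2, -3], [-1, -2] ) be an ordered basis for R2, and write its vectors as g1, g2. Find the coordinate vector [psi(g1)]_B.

Compute psi(g1) = A g1 = [-3, -6] in standard coordinates.
Then write this in B-coordinates: solve for y in y_1 g1 + y_2 g2 = [-3, -6].
This gives y = [0, 3], which is column 1 of [psi]_B.

[0, 3]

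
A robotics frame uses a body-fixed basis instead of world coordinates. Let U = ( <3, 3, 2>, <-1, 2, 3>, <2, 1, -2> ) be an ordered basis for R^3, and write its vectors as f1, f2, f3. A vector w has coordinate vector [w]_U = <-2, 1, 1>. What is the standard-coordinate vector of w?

w = M [w]_U, where M has columns f1, ..., f3.
Carrying out the matrix-vector product, w = <-5, -3, -3>.

<-5, -3, -3>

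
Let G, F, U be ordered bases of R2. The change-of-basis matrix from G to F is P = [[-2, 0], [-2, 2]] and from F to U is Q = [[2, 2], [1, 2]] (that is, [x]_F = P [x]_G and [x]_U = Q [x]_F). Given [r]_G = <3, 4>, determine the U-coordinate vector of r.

Apply P to get F-coordinates <-6, 2>, then Q to get U-coordinates.
The result is [r]_U = <-8, -2>.

<-8, -2>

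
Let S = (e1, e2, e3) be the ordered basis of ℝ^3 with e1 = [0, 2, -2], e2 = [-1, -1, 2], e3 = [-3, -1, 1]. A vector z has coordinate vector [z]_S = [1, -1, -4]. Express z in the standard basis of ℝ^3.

The coordinates say z = e1 - e2 - 4e3; adding the scaled basis vectors gives [13, 7, -8].

[13, 7, -8]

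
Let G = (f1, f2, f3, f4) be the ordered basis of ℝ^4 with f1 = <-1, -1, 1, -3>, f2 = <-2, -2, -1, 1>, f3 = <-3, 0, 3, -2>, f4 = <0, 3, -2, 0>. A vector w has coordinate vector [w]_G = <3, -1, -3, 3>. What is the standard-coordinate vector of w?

<8, 8, -11, -4>

w = M [w]_G, where M has columns f1, ..., f4.
Carrying out the matrix-vector product, w = <8, 8, -11, -4>.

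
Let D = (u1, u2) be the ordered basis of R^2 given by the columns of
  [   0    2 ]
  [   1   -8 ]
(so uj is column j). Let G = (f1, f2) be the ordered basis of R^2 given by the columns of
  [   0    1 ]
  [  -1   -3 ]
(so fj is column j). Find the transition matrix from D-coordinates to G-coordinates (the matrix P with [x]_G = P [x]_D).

[[-1, 2], [0, 2]]

Take x = uj: its D-coordinates are the j-th standard unit vector, so P e_j — column j of P — equals [uj]_G.
u1 = -f1 + 0·f2, giving column 1 = (-1, 0); repeating for each j gives P = [[-1, 2], [0, 2]].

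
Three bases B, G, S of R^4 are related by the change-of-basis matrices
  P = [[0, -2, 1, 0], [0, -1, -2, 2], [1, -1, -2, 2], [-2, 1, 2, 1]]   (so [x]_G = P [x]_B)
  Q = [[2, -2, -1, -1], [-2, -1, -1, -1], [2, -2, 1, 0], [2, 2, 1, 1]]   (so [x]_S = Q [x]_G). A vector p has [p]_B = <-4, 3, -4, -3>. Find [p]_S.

Apply P to get G-coordinates <-10, -1, -5, 0>, then Q to get S-coordinates.
The result is [p]_S = <-13, 26, -23, -27>.

<-13, 26, -23, -27>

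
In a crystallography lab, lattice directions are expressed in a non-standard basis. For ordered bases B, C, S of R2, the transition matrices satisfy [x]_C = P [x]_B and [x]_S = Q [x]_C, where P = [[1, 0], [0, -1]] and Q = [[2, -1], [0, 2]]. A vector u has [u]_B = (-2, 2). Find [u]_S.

Composing the changes, [u]_S = Q P [u]_B.
Q P = [[2, 1], [0, -2]]; applying this to (-2, 2) gives (-2, -4).

(-2, -4)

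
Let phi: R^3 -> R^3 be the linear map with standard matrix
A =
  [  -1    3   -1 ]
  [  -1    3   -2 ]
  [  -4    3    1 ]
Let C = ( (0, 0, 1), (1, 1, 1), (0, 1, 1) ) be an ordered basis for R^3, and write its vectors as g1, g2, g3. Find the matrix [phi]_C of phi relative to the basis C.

[[3, 0, 3], [-1, 1, 2], [-1, -1, -1]]

Let P have columns g1, ..., g3. Then [phi]_C = P^(-1) A P.
Here det P = 1, so P^(-1) is integer; computing A P first and then P^(-1)(A P) gives [[3, 0, 3], [-1, 1, 2], [-1, -1, -1]].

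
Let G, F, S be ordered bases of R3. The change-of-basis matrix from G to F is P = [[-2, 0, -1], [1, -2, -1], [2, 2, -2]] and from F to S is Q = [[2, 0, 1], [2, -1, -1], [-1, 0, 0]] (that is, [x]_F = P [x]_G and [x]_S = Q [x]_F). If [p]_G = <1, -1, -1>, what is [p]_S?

<0, -8, 1>

Composing the changes, [p]_S = Q P [p]_G.
Q P = [[-2, 2, -4], [-7, 0, 1], [2, 0, 1]]; applying this to <1, -1, -1> gives <0, -8, 1>.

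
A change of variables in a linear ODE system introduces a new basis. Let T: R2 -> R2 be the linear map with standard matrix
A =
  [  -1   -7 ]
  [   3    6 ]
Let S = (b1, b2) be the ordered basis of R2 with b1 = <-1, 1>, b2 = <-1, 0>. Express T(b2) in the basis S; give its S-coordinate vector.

Compute T(b2) = A b2 = <1, -3> in standard coordinates.
Then write this in S-coordinates: solve for y in y_1 b1 + y_2 b2 = <1, -3>.
This gives y = <-3, 2>, which is column 2 of [T]_S.

<-3, 2>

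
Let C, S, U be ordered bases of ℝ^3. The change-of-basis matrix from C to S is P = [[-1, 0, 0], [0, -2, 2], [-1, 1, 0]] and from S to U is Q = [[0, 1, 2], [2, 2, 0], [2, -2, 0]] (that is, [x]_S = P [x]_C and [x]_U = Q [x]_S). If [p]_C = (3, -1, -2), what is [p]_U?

First [p]_S = P [p]_C = (-3, -2, -4).
Then [p]_U = Q [p]_S = (-10, -10, -2).

(-10, -10, -2)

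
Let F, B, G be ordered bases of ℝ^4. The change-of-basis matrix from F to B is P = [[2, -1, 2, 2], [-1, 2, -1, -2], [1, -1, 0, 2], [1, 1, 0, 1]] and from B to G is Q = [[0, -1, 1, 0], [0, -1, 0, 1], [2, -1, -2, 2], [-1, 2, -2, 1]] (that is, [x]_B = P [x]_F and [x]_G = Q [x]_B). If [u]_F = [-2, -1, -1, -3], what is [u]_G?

Composing the changes, [u]_G = Q P [u]_F.
Q P = [[2, -3, 1, 4], [2, -1, 1, 3], [5, 0, 5, 4], [-5, 8, -4, -9]]; applying this to [-2, -1, -1, -3] gives [-14, -13, -27, 33].

[-14, -13, -27, 33]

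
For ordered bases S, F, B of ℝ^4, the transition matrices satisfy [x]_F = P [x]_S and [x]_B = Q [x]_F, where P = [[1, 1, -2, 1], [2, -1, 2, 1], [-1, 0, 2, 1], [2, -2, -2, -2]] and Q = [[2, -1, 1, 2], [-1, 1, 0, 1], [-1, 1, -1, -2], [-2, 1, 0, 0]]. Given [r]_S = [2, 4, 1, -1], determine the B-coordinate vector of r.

First [r]_F = P [r]_S = [3, 1, -1, -4].
Then [r]_B = Q [r]_F = [-4, -6, 7, -5].

[-4, -6, 7, -5]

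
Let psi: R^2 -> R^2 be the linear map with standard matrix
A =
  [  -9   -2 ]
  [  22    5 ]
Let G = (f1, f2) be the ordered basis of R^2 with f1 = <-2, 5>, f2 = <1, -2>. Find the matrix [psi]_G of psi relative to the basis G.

[[-3, 2], [2, -1]]

The j-th column of [psi]_G is [psi(fj)]_G.
psi(f1) = A f1 = <8, -19> = -3f1 + 2f2, so column 1 is <-3, 2>.
Repeating for f2 and assembling the columns gives [[-3, 2], [2, -1]].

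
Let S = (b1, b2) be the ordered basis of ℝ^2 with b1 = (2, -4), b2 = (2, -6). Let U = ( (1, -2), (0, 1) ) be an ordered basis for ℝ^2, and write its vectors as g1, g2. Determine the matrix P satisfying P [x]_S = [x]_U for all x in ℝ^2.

Let M have columns bj and N have columns gj. Then for every x, N [x]_U = x = M [x]_S, so P = N^(-1) M.
Since det N = 1, N^(-1) has integer entries; multiplying gives P = [[2, 2], [0, -2]].

[[2, 2], [0, -2]]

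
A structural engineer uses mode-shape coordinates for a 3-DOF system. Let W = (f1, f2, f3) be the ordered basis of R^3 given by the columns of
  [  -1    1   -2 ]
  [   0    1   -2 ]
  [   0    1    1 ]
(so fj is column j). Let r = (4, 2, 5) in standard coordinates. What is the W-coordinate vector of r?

[r]_W is the unique c with M c = r, where M has columns f1, ..., f3.
Gaussian elimination on [M | r] yields c = (-2, 4, 1).
Check: -2f1 + 4f2 + f3 = (4, 2, 5).

(-2, 4, 1)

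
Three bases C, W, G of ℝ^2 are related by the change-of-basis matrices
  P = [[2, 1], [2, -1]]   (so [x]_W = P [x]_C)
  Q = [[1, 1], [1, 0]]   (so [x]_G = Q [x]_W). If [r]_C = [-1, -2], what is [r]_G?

Apply P to get W-coordinates [-4, 0], then Q to get G-coordinates.
The result is [r]_G = [-4, -4].

[-4, -4]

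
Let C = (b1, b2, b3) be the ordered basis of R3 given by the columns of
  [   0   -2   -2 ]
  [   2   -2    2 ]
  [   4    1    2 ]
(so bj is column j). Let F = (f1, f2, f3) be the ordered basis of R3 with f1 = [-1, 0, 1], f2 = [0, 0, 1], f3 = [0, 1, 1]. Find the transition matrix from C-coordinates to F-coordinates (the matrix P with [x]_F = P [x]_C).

Column j of P is [bj]_F, since P maps C-coordinates to F-coordinates.
Expressing b1 in F: b1 = 0·f1 + 2f2 + 2f3, so column 1 of P is [0, 2, 2].
Doing the same for each bj gives P = [[0, 2, 2], [2, 1, -2], [2, -2, 2]].

[[0, 2, 2], [2, 1, -2], [2, -2, 2]]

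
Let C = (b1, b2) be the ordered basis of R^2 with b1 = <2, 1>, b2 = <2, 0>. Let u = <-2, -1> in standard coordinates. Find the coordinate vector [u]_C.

<-1, 0>

Write u = c_1 b1 + c_2 b2 and solve for the c_i.
System: 2c_1 + 2c_2 = -2, c_1 + 0c_2 = -1; solving gives c_1 = -1, c_2 = 0.
Check: -b1 + 0·b2 = <-2, -1>.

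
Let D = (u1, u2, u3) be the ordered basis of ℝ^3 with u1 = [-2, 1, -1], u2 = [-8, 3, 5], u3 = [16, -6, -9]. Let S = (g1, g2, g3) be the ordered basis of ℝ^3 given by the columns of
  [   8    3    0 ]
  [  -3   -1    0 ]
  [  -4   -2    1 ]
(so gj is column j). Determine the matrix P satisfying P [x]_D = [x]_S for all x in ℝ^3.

[[-1, -1, 2], [2, 0, 0], [-1, 1, -1]]

Let M have columns uj and N have columns gj. Then for every x, N [x]_S = x = M [x]_D, so P = N^(-1) M.
Since det N = 1, N^(-1) has integer entries; multiplying gives P = [[-1, -1, 2], [2, 0, 0], [-1, 1, -1]].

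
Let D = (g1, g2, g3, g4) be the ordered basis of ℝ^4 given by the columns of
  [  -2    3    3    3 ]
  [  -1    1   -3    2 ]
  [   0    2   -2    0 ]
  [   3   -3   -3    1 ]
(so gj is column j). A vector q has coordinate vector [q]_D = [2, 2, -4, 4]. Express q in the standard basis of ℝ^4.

[2, 20, 12, 16]

q = M [q]_D, where M has columns g1, ..., g4.
Carrying out the matrix-vector product, q = [2, 20, 12, 16].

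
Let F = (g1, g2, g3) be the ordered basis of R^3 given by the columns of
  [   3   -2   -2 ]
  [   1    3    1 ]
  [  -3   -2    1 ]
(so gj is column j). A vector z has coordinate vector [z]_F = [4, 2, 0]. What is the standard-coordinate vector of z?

By definition z = 4g1 + 2g2 + 0·g3.
Summing componentwise gives [8, 10, -16].

[8, 10, -16]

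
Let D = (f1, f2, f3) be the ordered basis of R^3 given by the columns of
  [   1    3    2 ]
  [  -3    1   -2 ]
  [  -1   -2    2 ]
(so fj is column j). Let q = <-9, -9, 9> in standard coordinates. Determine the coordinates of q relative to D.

[q]_D is the unique c with M c = q, where M has columns f1, ..., f3.
Solving this 3x3 system gives c = (1, -4, 1).
Check: f1 - 4f2 + f3 = <-9, -9, 9>.

<1, -4, 1>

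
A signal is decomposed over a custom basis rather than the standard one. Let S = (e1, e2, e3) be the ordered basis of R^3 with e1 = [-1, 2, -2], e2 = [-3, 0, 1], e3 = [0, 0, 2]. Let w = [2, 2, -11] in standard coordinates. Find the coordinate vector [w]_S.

Write w = c_1 e1 + ... + c_3 e3 and solve for the c_i.
Gaussian elimination on [M | w] yields c = (1, -1, -4).
Check: e1 - e2 - 4e3 = [2, 2, -11].

[1, -1, -4]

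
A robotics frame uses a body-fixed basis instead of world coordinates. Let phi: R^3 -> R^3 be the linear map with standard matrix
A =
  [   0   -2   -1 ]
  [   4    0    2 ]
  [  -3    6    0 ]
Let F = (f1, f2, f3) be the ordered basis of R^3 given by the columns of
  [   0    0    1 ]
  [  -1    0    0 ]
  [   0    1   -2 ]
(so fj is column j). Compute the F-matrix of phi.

[[0, -2, 0], [-2, -2, 1], [2, -1, 2]]

Let P have columns f1, ..., f3. Then [phi]_F = P^(-1) A P.
Here det P = -1, so P^(-1) is integer; computing A P first and then P^(-1)(A P) gives [[0, -2, 0], [-2, -2, 1], [2, -1, 2]].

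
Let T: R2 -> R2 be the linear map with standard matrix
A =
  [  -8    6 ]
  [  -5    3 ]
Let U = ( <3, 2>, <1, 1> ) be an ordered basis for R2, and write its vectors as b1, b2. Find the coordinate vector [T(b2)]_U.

Compute T(b2) = A b2 = <-2, -2> in standard coordinates.
Then write this in U-coordinates: solve for y in y_1 b1 + y_2 b2 = <-2, -2>.
This gives y = <0, -2>, which is column 2 of [T]_U.

<0, -2>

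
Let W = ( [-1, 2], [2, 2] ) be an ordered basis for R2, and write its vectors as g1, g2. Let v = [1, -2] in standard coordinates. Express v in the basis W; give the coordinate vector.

[-1, 0]

[v]_W is the unique c with M c = v, where M has columns g1, g2.
System: -c_1 + 2c_2 = 1, 2c_1 + 2c_2 = -2; solving gives c_1 = -1, c_2 = 0.
Check: -g1 + 0·g2 = [1, -2].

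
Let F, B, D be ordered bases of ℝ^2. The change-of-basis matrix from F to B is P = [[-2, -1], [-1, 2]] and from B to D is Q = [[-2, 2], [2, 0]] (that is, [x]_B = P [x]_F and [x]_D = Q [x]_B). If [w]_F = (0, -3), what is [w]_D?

(-18, 6)

Apply P to get B-coordinates (3, -6), then Q to get D-coordinates.
The result is [w]_D = (-18, 6).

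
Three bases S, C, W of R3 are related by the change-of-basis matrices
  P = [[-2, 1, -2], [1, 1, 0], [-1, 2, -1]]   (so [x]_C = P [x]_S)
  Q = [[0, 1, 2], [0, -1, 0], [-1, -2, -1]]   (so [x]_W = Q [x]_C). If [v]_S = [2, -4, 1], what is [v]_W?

First [v]_C = P [v]_S = [-10, -2, -11].
Then [v]_W = Q [v]_C = [-24, 2, 25].

[-24, 2, 25]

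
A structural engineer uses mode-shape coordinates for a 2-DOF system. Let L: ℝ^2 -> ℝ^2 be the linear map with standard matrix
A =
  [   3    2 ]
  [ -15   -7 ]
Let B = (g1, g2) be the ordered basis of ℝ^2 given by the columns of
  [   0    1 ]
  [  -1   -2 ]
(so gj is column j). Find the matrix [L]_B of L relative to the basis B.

With P the matrix whose columns are g1, g2, [L]_B = P^(-1) A P.
Column by column: L(g1) = A g1 = <-2, 7>; its B-coordinates <-3, -2> give column 1.
Continuing for each basis vector yields [L]_B = [[-3, 3], [-2, -1]].

[[-3, 3], [-2, -1]]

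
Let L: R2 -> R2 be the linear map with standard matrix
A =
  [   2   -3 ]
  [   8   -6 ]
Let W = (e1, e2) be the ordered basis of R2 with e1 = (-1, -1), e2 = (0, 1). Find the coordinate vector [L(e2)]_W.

Compute L(e2) = A e2 = (-3, -6) in standard coordinates.
Then write this in W-coordinates: solve for y in y_1 e1 + y_2 e2 = (-3, -6).
This gives y = (3, -3), which is column 2 of [L]_W.

(3, -3)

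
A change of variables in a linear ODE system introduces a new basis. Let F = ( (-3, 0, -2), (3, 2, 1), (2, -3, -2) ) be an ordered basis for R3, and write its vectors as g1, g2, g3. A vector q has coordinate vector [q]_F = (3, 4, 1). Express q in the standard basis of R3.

By definition q = 3g1 + 4g2 + g3.
Summing componentwise gives (5, 5, -4).

(5, 5, -4)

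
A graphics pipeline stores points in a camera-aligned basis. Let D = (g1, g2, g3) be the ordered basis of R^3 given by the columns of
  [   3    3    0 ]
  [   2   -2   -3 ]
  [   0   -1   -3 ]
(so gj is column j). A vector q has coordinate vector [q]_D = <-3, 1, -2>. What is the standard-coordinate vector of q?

By definition q = -3g1 + g2 - 2g3.
Summing componentwise gives <-6, -2, 5>.

<-6, -2, 5>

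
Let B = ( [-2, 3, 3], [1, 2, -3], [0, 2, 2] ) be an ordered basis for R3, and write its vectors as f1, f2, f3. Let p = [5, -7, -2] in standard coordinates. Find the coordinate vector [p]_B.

[-3, -1, 2]

Write p = c_1 f1 + ... + c_3 f3 and solve for the c_i.
Row-reducing the augmented matrix [M | p] gives c = (-3, -1, 2).
Check: -3f1 - f2 + 2f3 = [5, -7, -2].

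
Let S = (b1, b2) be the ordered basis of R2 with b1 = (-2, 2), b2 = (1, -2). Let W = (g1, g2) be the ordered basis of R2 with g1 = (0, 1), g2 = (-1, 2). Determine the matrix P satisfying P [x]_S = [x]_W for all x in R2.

Let M have columns bj and N have columns gj. Then for every x, N [x]_W = x = M [x]_S, so P = N^(-1) M.
Since det N = 1, N^(-1) has integer entries; multiplying gives P = [[-2, 0], [2, -1]].

[[-2, 0], [2, -1]]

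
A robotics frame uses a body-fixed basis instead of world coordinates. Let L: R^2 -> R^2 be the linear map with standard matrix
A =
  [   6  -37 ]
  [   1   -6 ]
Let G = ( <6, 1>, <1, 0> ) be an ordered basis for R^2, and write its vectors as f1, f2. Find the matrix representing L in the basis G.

Let P have columns f1, f2. Then [L]_G = P^(-1) A P.
Here det P = -1, so P^(-1) is integer; computing A P first and then P^(-1)(A P) gives [[0, 1], [-1, 0]].

[[0, 1], [-1, 0]]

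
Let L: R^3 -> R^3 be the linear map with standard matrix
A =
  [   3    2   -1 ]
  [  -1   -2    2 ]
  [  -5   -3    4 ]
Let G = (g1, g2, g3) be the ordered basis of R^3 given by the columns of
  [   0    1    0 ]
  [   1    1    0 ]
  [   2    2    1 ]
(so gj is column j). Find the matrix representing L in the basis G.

[[2, -2, 3], [0, 3, -1], [1, -2, 0]]

With P the matrix whose columns are g1, ..., g3, [L]_G = P^(-1) A P.
Column by column: L(g1) = A g1 = [0, 2, 5]; its G-coordinates [2, 0, 1] give column 1.
Continuing for each basis vector yields [L]_G = [[2, -2, 3], [0, 3, -1], [1, -2, 0]].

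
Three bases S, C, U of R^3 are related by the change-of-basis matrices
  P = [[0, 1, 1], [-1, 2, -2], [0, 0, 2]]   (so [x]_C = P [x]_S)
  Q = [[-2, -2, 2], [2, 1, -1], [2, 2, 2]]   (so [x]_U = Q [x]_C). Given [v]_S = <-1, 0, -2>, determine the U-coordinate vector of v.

<-14, 5, -2>

Apply P to get C-coordinates <-2, 5, -4>, then Q to get U-coordinates.
The result is [v]_U = <-14, 5, -2>.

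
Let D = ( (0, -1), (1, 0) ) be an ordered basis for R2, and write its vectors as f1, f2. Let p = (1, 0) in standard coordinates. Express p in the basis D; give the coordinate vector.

(0, 1)

Write p = c_1 f1 + c_2 f2 and solve for the c_i.
System: 0c_1 + c_2 = 1, -c_1 + 0c_2 = 0; solving gives c_1 = 0, c_2 = 1.
Check: 0·f1 + f2 = (1, 0).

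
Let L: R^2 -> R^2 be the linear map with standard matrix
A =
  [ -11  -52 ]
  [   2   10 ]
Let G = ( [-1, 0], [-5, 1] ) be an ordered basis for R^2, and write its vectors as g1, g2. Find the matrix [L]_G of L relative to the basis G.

[[-1, -3], [-2, 0]]

Let P have columns g1, g2. Then [L]_G = P^(-1) A P.
Here det P = -1, so P^(-1) is integer; computing A P first and then P^(-1)(A P) gives [[-1, -3], [-2, 0]].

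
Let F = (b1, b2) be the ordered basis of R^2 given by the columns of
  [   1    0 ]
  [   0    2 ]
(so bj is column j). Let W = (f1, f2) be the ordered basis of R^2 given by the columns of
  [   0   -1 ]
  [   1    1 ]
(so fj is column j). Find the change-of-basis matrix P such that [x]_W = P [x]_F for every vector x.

[[1, 2], [-1, 0]]

Let M have columns bj and N have columns fj. Then for every x, N [x]_W = x = M [x]_F, so P = N^(-1) M.
Since det N = 1, N^(-1) has integer entries; multiplying gives P = [[1, 2], [-1, 0]].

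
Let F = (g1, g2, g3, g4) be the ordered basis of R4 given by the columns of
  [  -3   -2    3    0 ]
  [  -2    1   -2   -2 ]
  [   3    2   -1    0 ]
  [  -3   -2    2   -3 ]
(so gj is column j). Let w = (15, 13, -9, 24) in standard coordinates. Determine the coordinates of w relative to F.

(-4, 3, 3, -4)

[w]_F is the unique c with M c = w, where M has columns g1, ..., g4.
Row-reducing the augmented matrix [M | w] gives c = (-4, 3, 3, -4).
Check: -4g1 + 3g2 + 3g3 - 4g4 = (15, 13, -9, 24).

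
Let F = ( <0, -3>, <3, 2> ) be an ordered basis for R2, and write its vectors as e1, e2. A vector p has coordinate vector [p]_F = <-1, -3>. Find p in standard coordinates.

<-9, -3>

The coordinates say p = -e1 - 3e2; adding the scaled basis vectors gives <-9, -3>.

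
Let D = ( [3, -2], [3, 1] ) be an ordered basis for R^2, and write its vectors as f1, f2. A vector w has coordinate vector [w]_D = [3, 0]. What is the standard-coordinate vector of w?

By definition w = 3f1 + 0·f2.
Summing componentwise gives [9, -6].

[9, -6]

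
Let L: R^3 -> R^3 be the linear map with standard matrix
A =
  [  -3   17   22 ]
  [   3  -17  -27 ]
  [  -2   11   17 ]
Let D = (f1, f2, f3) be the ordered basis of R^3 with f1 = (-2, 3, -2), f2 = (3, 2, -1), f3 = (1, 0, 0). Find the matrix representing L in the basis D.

[[-3, 0, 1], [3, 1, 0], [-2, 0, -1]]

The j-th column of [L]_D is [L(fj)]_D.
L(f1) = A f1 = (13, -3, 3) = -3f1 + 3f2 - 2f3, so column 1 is (-3, 3, -2).
Repeating for f2, f3 and assembling the columns gives [[-3, 0, 1], [3, 1, 0], [-2, 0, -1]].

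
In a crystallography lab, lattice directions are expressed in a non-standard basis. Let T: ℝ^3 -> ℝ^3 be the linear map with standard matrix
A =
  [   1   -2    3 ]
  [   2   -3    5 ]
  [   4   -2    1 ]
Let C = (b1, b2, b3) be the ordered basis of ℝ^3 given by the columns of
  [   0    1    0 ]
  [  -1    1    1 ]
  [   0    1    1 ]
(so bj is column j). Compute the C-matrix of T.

[[-1, -1, -3], [2, 2, 1], [0, 1, -2]]

Let P have columns b1, ..., b3. Then [T]_C = P^(-1) A P.
Here det P = 1, so P^(-1) is integer; computing A P first and then P^(-1)(A P) gives [[-1, -1, -3], [2, 2, 1], [0, 1, -2]].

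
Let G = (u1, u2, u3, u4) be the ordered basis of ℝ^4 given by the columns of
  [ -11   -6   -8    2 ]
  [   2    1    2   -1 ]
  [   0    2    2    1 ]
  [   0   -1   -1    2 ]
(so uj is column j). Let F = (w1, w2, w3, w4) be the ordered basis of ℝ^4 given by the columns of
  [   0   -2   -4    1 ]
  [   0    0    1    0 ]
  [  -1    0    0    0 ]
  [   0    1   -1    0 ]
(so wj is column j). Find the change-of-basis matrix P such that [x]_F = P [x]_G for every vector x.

Take x = uj: its G-coordinates are the j-th standard unit vector, so P e_j — column j of P — equals [uj]_F.
u1 = 0·w1 + 2w2 + 2w3 + w4, giving column 1 = <0, 2, 2, 1>; repeating for each j gives P = [[0, -2, -2, -1], [2, 0, 1, 1], [2, 1, 2, -1], [1, -2, 2, 0]].

[[0, -2, -2, -1], [2, 0, 1, 1], [2, 1, 2, -1], [1, -2, 2, 0]]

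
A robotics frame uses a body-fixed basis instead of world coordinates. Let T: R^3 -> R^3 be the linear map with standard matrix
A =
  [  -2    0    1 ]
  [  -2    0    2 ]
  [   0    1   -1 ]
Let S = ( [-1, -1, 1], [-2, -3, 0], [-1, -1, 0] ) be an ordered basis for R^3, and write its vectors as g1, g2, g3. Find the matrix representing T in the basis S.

Let P have columns g1, ..., g3. Then [T]_S = P^(-1) A P.
Here det P = -1, so P^(-1) is integer; computing A P first and then P^(-1)(A P) gives [[-2, -3, -1], [-1, 0, 0], [1, -1, -1]].

[[-2, -3, -1], [-1, 0, 0], [1, -1, -1]]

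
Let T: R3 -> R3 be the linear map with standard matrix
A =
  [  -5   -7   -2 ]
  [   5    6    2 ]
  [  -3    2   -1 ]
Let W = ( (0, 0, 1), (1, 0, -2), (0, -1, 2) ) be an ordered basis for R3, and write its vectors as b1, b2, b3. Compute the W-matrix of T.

With P the matrix whose columns are b1, ..., b3, [T]_W = P^(-1) A P.
Column by column: T(b1) = A b1 = (-2, 2, -1); its W-coordinates (-1, -2, -2) give column 1.
Continuing for each basis vector yields [T]_W = [[-1, -1, -2], [-2, -1, 3], [-2, -1, 2]].

[[-1, -1, -2], [-2, -1, 3], [-2, -1, 2]]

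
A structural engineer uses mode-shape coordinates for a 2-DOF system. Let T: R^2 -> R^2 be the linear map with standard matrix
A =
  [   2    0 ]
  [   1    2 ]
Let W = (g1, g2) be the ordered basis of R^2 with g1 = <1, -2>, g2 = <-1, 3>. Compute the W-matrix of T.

[[3, -1], [1, 1]]

Let P have columns g1, g2. Then [T]_W = P^(-1) A P.
Here det P = 1, so P^(-1) is integer; computing A P first and then P^(-1)(A P) gives [[3, -1], [1, 1]].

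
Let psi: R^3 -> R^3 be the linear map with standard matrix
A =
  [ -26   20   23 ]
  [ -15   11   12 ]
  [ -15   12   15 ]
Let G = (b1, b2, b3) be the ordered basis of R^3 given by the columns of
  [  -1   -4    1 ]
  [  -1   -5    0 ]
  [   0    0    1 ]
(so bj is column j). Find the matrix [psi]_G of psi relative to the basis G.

The j-th column of [psi]_G is [psi(bj)]_G.
psi(b1) = A b1 = <6, 4, 3> = b1 - b2 + 3b3, so column 1 is <1, -1, 3>.
Repeating for b2, b3 and assembling the columns gives [[1, 0, 3], [-1, -1, 0], [3, 0, 0]].

[[1, 0, 3], [-1, -1, 0], [3, 0, 0]]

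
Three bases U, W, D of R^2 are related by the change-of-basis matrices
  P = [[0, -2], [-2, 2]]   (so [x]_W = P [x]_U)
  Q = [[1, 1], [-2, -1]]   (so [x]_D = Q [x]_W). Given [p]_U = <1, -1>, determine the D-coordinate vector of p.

<-2, 0>

Apply P to get W-coordinates <2, -4>, then Q to get D-coordinates.
The result is [p]_D = <-2, 0>.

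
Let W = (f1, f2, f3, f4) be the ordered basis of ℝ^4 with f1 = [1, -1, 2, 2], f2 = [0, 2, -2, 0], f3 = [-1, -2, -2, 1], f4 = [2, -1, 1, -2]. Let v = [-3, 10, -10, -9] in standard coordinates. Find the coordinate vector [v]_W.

[-4, 2, -1, 0]

[v]_W is the unique c with M c = v, where M has columns f1, ..., f4.
Solving this 4x4 system gives c = (-4, 2, -1, 0).
Check: -4f1 + 2f2 - f3 + 0·f4 = [-3, 10, -10, -9].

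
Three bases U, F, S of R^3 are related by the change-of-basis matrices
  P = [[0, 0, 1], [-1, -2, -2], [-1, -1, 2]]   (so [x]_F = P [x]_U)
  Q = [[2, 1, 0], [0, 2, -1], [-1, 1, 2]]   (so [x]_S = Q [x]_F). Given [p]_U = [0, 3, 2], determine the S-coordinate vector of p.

[-6, -21, -10]

First [p]_F = P [p]_U = [2, -10, 1].
Then [p]_S = Q [p]_F = [-6, -21, -10].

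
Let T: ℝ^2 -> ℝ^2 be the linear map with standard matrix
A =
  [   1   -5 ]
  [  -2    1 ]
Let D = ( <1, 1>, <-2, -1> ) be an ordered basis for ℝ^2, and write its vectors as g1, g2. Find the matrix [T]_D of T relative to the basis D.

[[2, 3], [3, 0]]

The j-th column of [T]_D is [T(gj)]_D.
T(g1) = A g1 = <-4, -1> = 2g1 + 3g2, so column 1 is <2, 3>.
Repeating for g2 and assembling the columns gives [[2, 3], [3, 0]].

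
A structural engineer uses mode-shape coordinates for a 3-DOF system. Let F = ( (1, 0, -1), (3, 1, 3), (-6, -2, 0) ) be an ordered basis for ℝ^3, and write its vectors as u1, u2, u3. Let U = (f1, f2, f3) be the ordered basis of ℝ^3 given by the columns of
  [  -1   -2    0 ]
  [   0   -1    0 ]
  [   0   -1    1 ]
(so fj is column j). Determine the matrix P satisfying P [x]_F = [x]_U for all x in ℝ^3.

Let M have columns uj and N have columns fj. Then for every x, N [x]_U = x = M [x]_F, so P = N^(-1) M.
Since det N = 1, N^(-1) has integer entries; multiplying gives P = [[-1, -1, 2], [0, -1, 2], [-1, 2, 2]].

[[-1, -1, 2], [0, -1, 2], [-1, 2, 2]]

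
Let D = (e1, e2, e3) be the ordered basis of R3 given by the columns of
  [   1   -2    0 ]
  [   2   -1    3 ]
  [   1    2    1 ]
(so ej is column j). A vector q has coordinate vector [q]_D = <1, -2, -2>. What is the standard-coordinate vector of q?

q = M [q]_D, where M has columns e1, ..., e3.
Carrying out the matrix-vector product, q = <5, -2, -5>.

<5, -2, -5>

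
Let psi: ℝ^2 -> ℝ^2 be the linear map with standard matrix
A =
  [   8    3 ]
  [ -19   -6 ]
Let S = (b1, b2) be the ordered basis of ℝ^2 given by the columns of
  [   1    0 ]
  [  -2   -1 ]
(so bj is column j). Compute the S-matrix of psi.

With P the matrix whose columns are b1, b2, [psi]_S = P^(-1) A P.
Column by column: psi(b1) = A b1 = [2, -7]; its S-coordinates [2, 3] give column 1.
Continuing for each basis vector yields [psi]_S = [[2, -3], [3, 0]].

[[2, -3], [3, 0]]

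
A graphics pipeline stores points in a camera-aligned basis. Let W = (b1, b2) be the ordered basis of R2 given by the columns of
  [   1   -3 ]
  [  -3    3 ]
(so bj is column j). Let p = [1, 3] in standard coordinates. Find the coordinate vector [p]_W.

Write p = c_1 b1 + c_2 b2 and solve for the c_i.
System: c_1 - 3c_2 = 1, -3c_1 + 3c_2 = 3; solving gives c_1 = -2, c_2 = -1.
Check: -2b1 - b2 = [1, 3].

[-2, -1]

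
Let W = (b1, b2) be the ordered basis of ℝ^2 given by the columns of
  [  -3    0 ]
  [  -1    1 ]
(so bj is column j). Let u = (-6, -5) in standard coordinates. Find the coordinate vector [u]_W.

(2, -3)

We seek scalars with c_1 b1 + c_2 b2 = u; equivalently solve M c = u where the columns of M are b1, b2.
System: -3c_1 + 0c_2 = -6, -c_1 + c_2 = -5; solving gives c_1 = 2, c_2 = -3.
Check: 2b1 - 3b2 = (-6, -5).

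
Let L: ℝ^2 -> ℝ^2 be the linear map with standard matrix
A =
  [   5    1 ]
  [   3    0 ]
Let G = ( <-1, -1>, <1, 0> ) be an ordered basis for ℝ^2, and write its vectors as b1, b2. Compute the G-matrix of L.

[[3, -3], [-3, 2]]

Let P have columns b1, b2. Then [L]_G = P^(-1) A P.
Here det P = 1, so P^(-1) is integer; computing A P first and then P^(-1)(A P) gives [[3, -3], [-3, 2]].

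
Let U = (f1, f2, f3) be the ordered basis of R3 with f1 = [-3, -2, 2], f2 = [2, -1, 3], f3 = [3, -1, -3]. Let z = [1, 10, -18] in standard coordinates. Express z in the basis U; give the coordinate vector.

We seek scalars with c_1 f1 + ... + c_3 f3 = z; equivalently solve M c = z where the columns of M are f1, ..., f3.
Gaussian elimination on [M | z] yields c = (-3, -4, 0).
Check: -3f1 - 4f2 + 0·f3 = [1, 10, -18].

[-3, -4, 0]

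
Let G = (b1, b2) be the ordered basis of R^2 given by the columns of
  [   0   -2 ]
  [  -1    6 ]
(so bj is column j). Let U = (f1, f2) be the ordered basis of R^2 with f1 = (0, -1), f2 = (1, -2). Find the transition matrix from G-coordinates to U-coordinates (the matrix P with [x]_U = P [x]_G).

[[1, -2], [0, -2]]

Take x = bj: its G-coordinates are the j-th standard unit vector, so P e_j — column j of P — equals [bj]_U.
b1 = f1 + 0·f2, giving column 1 = (1, 0); repeating for each j gives P = [[1, -2], [0, -2]].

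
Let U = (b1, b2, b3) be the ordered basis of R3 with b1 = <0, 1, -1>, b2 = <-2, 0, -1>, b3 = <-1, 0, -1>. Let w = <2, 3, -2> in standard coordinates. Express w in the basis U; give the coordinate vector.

<3, -1, 0>

We seek scalars with c_1 b1 + ... + c_3 b3 = w; equivalently solve M c = w where the columns of M are b1, ..., b3.
Row-reducing the augmented matrix [M | w] gives c = (3, -1, 0).
Check: 3b1 - b2 + 0·b3 = <2, 3, -2>.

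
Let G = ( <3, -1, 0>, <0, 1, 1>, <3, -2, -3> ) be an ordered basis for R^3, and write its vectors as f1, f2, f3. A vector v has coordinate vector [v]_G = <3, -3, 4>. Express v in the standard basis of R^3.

v = M [v]_G, where M has columns f1, ..., f3.
Carrying out the matrix-vector product, v = <21, -14, -15>.

<21, -14, -15>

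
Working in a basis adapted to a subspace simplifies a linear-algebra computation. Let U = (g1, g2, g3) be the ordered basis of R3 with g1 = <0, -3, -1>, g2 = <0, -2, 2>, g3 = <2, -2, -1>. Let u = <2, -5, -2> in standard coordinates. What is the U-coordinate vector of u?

We seek scalars with c_1 g1 + ... + c_3 g3 = u; equivalently solve M c = u where the columns of M are g1, ..., g3.
Row-reducing the augmented matrix [M | u] gives c = (1, 0, 1).
Check: g1 + 0·g2 + g3 = <2, -5, -2>.

<1, 0, 1>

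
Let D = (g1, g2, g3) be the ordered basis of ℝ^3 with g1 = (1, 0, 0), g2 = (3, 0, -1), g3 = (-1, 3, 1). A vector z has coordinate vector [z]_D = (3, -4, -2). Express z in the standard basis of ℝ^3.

(-7, -6, 2)

The coordinates say z = 3g1 - 4g2 - 2g3; adding the scaled basis vectors gives (-7, -6, 2).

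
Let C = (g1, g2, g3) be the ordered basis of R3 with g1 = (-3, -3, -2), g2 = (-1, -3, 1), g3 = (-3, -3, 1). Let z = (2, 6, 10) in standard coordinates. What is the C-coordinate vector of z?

(-4, -2, 4)

[z]_C is the unique c with M c = z, where M has columns g1, ..., g3.
Row-reducing the augmented matrix [M | z] gives c = (-4, -2, 4).
Check: -4g1 - 2g2 + 4g3 = (2, 6, 10).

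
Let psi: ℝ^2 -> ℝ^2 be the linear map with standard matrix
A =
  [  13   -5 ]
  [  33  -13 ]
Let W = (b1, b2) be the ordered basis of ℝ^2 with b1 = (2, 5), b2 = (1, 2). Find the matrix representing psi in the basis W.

Let P have columns b1, b2. Then [psi]_W = P^(-1) A P.
Here det P = -1, so P^(-1) is integer; computing A P first and then P^(-1)(A P) gives [[-1, 1], [3, 1]].

[[-1, 1], [3, 1]]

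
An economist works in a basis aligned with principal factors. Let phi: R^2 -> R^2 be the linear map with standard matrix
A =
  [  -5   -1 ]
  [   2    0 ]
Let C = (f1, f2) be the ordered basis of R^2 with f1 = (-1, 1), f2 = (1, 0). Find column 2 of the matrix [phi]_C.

Compute phi(f2) = A f2 = (-5, 2) in standard coordinates.
Then write this in C-coordinates: solve for y in y_1 f1 + y_2 f2 = (-5, 2).
This gives y = (2, -3), which is column 2 of [phi]_C.

(2, -3)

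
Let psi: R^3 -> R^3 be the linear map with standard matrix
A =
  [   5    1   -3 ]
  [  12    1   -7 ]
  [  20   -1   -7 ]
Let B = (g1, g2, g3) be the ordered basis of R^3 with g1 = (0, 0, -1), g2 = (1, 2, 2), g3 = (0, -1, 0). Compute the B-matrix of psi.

[[-1, -2, -3], [3, 1, -1], [-1, 2, -1]]

The j-th column of [psi]_B is [psi(gj)]_B.
psi(g1) = A g1 = (3, 7, 7) = -g1 + 3g2 - g3, so column 1 is (-1, 3, -1).
Repeating for g2, g3 and assembling the columns gives [[-1, -2, -3], [3, 1, -1], [-1, 2, -1]].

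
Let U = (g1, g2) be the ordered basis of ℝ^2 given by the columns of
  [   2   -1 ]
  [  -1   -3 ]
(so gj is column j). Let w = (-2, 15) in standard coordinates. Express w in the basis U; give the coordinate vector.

[w]_U is the unique c with M c = w, where M has columns g1, g2.
System: 2c_1 - c_2 = -2, -c_1 - 3c_2 = 15; solving gives c_1 = -3, c_2 = -4.
Check: -3g1 - 4g2 = (-2, 15).

(-3, -4)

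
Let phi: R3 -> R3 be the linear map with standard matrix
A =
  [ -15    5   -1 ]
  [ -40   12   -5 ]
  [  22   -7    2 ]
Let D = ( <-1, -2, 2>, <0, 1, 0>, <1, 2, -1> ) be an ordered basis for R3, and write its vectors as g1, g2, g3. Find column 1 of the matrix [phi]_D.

<-1, 0, 2>

Compute phi(g1) = A g1 = <3, 6, -4> in standard coordinates.
Then write this in D-coordinates: solve for y in y_1 g1 + ... + y_3 g3 = <3, 6, -4>.
This gives y = <-1, 0, 2>, which is column 1 of [phi]_D.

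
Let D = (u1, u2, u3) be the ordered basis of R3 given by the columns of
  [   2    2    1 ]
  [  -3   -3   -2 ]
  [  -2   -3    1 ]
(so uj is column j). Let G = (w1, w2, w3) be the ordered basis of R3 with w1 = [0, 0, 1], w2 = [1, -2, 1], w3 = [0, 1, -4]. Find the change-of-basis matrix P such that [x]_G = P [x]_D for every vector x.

Let M have columns uj and N have columns wj. Then for every x, N [x]_G = x = M [x]_D, so P = N^(-1) M.
Since det N = 1, N^(-1) has integer entries; multiplying gives P = [[0, -1, 0], [2, 2, 1], [1, 1, 0]].

[[0, -1, 0], [2, 2, 1], [1, 1, 0]]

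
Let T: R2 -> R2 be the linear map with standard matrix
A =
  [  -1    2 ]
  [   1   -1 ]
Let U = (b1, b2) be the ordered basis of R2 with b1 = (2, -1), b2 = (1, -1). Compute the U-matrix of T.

[[-1, -1], [-2, -1]]

The j-th column of [T]_U is [T(bj)]_U.
T(b1) = A b1 = (-4, 3) = -b1 - 2b2, so column 1 is (-1, -2).
Repeating for b2 and assembling the columns gives [[-1, -1], [-2, -1]].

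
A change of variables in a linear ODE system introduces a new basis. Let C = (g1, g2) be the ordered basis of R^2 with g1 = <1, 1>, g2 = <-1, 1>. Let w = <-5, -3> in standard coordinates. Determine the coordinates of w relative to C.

We seek scalars with c_1 g1 + c_2 g2 = w; equivalently solve M c = w where the columns of M are g1, g2.
System: c_1 - c_2 = -5, c_1 + c_2 = -3; solving gives c_1 = -4, c_2 = 1.
Check: -4g1 + g2 = <-5, -3>.

<-4, 1>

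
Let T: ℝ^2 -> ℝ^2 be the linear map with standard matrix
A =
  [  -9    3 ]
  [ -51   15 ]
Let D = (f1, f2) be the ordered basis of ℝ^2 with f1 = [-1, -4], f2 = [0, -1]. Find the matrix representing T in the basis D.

[[3, 3], [-3, 3]]

With P the matrix whose columns are f1, f2, [T]_D = P^(-1) A P.
Column by column: T(f1) = A f1 = [-3, -9]; its D-coordinates [3, -3] give column 1.
Continuing for each basis vector yields [T]_D = [[3, 3], [-3, 3]].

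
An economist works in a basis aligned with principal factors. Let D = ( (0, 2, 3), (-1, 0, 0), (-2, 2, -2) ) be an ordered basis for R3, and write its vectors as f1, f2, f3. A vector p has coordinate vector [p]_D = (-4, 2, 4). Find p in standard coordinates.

p = M [p]_D, where M has columns f1, ..., f3.
Carrying out the matrix-vector product, p = (-10, 0, -20).

(-10, 0, -20)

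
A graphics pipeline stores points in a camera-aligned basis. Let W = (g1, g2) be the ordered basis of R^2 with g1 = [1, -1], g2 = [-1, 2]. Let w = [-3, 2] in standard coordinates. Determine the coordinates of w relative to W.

[-4, -1]

We seek scalars with c_1 g1 + c_2 g2 = w; equivalently solve M c = w where the columns of M are g1, g2.
System: c_1 - c_2 = -3, -c_1 + 2c_2 = 2; solving gives c_1 = -4, c_2 = -1.
Check: -4g1 - g2 = [-3, 2].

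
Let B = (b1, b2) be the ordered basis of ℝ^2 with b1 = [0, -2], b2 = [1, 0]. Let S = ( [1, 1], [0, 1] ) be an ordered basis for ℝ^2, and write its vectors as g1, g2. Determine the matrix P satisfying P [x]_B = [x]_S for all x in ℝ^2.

[[0, 1], [-2, -1]]

Let M have columns bj and N have columns gj. Then for every x, N [x]_S = x = M [x]_B, so P = N^(-1) M.
Since det N = 1, N^(-1) has integer entries; multiplying gives P = [[0, 1], [-2, -1]].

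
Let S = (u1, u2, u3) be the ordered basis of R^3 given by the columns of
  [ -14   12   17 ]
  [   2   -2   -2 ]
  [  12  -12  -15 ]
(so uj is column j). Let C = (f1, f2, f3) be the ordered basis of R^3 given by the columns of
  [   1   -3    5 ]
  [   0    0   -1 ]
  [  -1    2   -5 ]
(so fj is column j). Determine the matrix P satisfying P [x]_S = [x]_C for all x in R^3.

[[2, 2, 1], [2, 0, -2], [-2, 2, 2]]

Column j of P is [uj]_C, since P maps S-coordinates to C-coordinates.
Expressing u1 in C: u1 = 2f1 + 2f2 - 2f3, so column 1 of P is (2, 2, -2).
Doing the same for each uj gives P = [[2, 2, 1], [2, 0, -2], [-2, 2, 2]].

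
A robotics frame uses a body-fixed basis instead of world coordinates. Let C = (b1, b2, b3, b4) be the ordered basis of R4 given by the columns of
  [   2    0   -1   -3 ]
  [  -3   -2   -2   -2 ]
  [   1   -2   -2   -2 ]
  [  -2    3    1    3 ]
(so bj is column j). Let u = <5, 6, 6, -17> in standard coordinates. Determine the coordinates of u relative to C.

<0, -4, 4, -3>

Write u = c_1 b1 + ... + c_4 b4 and solve for the c_i.
Solving this 4x4 system gives c = (0, -4, 4, -3).
Check: 0·b1 - 4b2 + 4b3 - 3b4 = <5, 6, 6, -17>.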